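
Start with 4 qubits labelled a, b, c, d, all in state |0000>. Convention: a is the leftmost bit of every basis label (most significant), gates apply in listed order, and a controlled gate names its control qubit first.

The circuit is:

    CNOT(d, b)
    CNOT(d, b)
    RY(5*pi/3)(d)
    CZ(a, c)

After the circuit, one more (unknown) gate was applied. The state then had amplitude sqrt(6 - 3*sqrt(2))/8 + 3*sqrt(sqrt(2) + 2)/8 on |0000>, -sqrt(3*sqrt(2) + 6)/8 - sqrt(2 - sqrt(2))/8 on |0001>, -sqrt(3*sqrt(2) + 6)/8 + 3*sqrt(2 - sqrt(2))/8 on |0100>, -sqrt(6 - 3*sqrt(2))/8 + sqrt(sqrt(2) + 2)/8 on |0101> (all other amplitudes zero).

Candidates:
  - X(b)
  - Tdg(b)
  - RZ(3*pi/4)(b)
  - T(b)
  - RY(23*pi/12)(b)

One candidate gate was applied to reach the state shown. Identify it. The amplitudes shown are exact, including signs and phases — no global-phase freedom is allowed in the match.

It was RY(23*pi/12)(b) that produced the state shown. Key observation: the block from step 1 through step 2 cancels to the identity and can be dropped.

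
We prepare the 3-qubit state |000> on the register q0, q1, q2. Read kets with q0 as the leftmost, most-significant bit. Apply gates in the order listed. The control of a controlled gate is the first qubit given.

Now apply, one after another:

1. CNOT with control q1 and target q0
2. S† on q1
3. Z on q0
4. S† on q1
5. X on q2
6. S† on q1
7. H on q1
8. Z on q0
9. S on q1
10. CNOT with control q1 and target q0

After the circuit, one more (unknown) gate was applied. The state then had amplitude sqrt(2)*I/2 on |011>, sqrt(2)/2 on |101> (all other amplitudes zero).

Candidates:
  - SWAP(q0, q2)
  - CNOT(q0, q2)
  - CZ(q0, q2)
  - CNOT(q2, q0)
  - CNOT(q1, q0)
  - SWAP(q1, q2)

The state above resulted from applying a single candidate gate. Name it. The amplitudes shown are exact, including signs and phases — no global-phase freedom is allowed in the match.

The unique candidate consistent with the amplitudes is CNOT(q2, q0).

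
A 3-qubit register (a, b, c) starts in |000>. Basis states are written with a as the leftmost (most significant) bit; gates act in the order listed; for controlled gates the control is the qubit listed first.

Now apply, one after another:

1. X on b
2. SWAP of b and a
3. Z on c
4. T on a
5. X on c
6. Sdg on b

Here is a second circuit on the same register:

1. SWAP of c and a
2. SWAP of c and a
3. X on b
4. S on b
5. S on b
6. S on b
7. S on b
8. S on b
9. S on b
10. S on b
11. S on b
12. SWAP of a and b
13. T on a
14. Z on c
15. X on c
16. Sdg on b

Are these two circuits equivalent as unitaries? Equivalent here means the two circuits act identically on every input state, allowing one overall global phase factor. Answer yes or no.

Yes — the two circuits implement the same unitary up to a global phase.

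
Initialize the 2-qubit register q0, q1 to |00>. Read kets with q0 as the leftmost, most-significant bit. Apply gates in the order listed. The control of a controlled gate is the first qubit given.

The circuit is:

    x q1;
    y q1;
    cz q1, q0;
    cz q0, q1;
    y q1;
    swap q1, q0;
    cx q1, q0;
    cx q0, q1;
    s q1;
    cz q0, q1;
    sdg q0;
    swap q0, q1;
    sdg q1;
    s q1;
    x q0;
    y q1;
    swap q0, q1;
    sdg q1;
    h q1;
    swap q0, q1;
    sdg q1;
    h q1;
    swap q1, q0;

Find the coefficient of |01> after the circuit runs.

The amplitude on |01> is I/2.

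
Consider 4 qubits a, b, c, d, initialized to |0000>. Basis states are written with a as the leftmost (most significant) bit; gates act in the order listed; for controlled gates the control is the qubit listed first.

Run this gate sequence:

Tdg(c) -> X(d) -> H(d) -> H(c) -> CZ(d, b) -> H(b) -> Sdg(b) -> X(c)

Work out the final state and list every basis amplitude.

The resulting statevector has amplitude sqrt(2)/4 on |0000>, -sqrt(2)/4 on |0001>, sqrt(2)/4 on |0010>, -sqrt(2)/4 on |0011>, -sqrt(2)*I/4 on |0100>, sqrt(2)*I/4 on |0101>, -sqrt(2)*I/4 on |0110>, sqrt(2)*I/4 on |0111>, 0 on |1000>, 0 on |1001>, 0 on |1010>, 0 on |1011>, 0 on |1100>, 0 on |1101>, 0 on |1110>, 0 on |1111>.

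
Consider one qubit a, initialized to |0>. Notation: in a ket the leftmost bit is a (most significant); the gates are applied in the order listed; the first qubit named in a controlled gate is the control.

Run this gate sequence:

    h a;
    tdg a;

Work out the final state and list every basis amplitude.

The final amplitudes are sqrt(2)/2 on |0>, -sqrt(2)*exp(3*I*pi/4)/2 on |1>.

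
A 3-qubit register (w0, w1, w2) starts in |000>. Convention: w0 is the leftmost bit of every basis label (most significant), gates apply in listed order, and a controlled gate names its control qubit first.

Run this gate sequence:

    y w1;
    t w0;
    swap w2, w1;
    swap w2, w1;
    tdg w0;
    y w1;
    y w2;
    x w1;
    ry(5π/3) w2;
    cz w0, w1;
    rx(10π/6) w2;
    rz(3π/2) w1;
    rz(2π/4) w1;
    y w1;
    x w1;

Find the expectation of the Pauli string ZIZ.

The observable ZIZ averages to -1/4. Key observation: the block from step 1 through step 6 cancels to the identity and can be dropped.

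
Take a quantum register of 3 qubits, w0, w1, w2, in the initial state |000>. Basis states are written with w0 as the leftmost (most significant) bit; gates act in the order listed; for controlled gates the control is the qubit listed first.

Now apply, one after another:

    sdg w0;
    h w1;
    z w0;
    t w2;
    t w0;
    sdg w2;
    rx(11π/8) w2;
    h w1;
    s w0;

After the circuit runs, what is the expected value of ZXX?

The observable ZXX averages to 0.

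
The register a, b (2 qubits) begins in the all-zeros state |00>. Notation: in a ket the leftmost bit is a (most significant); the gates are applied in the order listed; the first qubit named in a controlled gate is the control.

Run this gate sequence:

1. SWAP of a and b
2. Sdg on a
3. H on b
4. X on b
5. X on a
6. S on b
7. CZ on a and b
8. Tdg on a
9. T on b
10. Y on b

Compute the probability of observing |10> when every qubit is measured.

Outcome |10> occurs with probability 1/2.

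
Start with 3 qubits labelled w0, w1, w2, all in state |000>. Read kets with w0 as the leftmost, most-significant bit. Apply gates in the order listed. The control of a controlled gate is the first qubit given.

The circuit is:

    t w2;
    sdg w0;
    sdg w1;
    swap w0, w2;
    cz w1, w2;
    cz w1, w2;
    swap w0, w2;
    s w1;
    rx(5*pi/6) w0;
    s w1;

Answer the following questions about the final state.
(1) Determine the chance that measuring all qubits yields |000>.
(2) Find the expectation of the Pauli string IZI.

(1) Outcome |000> occurs with probability 1/2 - sqrt(3)/4. Key observation: gates 3-8 undo each other exactly, leaving only the rest of the circuit to track.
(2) The observable IZI averages to 1.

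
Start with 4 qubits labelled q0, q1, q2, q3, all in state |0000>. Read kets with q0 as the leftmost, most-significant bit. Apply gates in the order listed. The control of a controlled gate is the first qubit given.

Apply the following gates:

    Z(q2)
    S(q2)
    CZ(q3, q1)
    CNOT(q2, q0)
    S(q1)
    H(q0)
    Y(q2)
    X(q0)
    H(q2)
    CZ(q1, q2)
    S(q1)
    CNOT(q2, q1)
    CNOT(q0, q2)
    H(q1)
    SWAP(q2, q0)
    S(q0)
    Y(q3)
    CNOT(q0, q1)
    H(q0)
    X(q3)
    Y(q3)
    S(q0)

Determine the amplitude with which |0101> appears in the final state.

|0101> carries amplitude -1/4 - I/4 in the final state.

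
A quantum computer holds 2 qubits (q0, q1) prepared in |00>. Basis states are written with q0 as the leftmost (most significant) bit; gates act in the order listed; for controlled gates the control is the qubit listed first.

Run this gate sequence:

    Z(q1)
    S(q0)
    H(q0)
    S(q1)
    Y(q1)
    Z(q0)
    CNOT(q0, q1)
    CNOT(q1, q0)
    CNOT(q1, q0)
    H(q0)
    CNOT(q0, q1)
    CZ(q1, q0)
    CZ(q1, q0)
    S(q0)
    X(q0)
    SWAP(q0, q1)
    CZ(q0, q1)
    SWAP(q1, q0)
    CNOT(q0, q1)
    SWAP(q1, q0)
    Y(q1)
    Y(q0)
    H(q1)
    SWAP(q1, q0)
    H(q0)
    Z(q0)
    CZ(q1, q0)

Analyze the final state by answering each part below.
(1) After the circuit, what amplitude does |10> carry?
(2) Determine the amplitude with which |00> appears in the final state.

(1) The amplitude on |10> is 1/2. Key observation: gates 8-9 undo each other exactly, leaving only the rest of the circuit to track.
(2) The amplitude on |00> is I/2.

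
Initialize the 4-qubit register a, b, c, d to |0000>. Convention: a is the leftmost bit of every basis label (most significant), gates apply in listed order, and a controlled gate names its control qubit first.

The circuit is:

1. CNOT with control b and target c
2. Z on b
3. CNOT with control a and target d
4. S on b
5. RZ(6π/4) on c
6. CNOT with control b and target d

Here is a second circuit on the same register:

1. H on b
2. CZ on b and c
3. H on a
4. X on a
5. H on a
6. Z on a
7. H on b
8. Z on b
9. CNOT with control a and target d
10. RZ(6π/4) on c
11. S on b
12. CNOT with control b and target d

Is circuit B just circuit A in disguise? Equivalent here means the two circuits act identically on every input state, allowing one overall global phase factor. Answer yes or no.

No, they are not equivalent — no single phase factor reconciles the two unitaries.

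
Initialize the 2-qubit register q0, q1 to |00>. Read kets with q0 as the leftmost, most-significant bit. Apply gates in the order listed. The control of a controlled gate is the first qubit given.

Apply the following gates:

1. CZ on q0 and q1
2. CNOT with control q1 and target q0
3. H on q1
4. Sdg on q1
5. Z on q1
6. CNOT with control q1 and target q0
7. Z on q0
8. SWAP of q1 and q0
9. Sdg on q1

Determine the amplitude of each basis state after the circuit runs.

The final amplitudes are sqrt(2)/2 on |00>, 0 on |01>, 0 on |10>, -sqrt(2)/2 on |11>.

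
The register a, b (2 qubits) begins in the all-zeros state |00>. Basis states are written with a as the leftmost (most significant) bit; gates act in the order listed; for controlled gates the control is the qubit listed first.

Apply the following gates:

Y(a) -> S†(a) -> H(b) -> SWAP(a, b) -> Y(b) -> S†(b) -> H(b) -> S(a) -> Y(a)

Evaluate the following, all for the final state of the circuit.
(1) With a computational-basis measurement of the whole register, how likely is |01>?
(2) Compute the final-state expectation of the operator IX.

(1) Outcome |01> occurs with probability 1/4.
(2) The expectation value of IX is 1.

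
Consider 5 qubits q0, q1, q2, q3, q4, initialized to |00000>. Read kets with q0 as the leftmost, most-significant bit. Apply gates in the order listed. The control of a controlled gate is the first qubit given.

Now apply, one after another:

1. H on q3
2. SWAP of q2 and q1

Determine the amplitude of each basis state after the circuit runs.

After the circuit, the state carries amplitude sqrt(2)/2 on |00000>, sqrt(2)/2 on |00010>, and 0 on every other basis state.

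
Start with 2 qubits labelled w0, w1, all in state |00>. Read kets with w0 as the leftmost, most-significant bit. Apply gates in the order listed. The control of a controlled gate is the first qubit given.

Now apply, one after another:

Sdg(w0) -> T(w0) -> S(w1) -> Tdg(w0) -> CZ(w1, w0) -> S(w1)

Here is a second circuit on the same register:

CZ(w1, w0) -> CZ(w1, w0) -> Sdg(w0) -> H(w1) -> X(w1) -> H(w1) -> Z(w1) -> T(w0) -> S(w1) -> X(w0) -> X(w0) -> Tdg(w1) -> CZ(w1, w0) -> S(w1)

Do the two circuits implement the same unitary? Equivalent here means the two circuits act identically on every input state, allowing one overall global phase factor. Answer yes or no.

No, they are not equivalent — no single phase factor reconciles the two unitaries.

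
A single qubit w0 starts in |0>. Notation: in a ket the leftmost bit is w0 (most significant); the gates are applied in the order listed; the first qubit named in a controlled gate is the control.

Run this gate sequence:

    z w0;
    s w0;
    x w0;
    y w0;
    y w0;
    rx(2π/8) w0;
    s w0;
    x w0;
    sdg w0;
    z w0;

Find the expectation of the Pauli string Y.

The expectation value of Y is -sqrt(2)/2.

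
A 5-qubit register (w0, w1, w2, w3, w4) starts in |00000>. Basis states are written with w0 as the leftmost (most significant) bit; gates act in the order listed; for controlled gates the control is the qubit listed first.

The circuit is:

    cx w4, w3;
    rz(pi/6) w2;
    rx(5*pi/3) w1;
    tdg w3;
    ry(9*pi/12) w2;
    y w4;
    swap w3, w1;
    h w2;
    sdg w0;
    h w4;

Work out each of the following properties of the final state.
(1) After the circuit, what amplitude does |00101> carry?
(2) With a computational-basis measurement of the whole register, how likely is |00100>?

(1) The final state's coefficient on |00101> equals sqrt(3)*(-sqrt(sqrt(2) + 2) + sqrt(2 - sqrt(2)))*exp(5*I*pi/12)/8.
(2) Outcome |00100> occurs with probability 3/16 - 3*sqrt(2)/32.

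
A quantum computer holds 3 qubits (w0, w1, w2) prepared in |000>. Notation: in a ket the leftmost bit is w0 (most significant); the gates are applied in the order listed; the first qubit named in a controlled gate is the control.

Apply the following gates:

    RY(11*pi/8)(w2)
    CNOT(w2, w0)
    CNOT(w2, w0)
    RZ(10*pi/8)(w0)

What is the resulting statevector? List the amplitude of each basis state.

The final amplitudes are exp(3*I*pi/8)*cos(5*pi/16) on |000>, -exp(3*I*pi/8)*sin(5*pi/16) on |001>, and 0 on every other basis state. Key observation: the block from step 2 through step 3 cancels to the identity and can be dropped.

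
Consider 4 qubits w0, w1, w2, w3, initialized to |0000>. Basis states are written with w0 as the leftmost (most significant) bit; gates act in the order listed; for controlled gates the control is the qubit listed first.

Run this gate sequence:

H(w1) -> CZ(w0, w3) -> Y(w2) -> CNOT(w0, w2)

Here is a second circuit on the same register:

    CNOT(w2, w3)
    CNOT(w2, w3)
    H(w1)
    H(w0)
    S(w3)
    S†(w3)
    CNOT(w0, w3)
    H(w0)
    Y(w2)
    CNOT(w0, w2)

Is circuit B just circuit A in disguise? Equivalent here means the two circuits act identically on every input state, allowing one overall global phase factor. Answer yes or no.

No — the two circuits implement different unitaries, even allowing a global phase.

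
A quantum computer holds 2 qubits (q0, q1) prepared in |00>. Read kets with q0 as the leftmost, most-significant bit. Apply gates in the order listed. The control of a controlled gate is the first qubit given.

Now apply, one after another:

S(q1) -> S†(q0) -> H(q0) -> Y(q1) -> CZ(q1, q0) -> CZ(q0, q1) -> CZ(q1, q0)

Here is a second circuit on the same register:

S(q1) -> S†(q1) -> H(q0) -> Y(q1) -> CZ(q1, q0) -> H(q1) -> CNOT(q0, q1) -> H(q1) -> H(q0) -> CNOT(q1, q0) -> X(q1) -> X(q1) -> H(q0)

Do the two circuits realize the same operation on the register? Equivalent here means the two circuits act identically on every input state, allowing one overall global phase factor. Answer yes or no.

No, they are not equivalent — no single phase factor reconciles the two unitaries.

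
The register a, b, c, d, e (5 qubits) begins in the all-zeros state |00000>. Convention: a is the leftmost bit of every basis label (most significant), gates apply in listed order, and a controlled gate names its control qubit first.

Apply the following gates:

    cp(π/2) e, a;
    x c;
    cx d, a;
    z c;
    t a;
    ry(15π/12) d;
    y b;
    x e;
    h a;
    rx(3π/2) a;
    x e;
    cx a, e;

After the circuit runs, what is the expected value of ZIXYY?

The expectation value of ZIXYY is 0.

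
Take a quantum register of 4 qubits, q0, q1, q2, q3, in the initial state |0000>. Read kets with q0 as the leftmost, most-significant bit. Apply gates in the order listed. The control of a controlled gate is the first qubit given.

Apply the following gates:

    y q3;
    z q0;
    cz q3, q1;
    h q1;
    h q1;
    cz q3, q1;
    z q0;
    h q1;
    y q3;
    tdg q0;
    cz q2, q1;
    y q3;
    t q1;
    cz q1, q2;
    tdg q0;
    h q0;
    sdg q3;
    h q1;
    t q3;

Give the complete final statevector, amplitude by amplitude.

The resulting statevector has amplitude sqrt(2)*(exp(I*pi/4) + I)/4 on |0001>, sqrt(2)*(-I + exp(I*pi/4))/4 on |0101>, sqrt(2)*(exp(I*pi/4) + I)/4 on |1001>, sqrt(2)*(-I + exp(I*pi/4))/4 on |1101>, and 0 on every other basis state. Key observation: gates 2-7 undo each other exactly, leaving only the rest of the circuit to track.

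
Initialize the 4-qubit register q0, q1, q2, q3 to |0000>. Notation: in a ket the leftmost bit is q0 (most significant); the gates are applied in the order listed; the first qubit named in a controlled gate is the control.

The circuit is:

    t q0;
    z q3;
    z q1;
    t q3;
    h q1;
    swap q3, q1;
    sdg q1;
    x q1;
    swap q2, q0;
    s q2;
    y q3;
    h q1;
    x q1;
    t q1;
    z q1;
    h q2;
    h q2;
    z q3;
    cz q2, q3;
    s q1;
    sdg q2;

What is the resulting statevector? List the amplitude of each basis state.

After the circuit, the state carries amplitude I/2 on |0000>, I/2 on |0001>, -exp(I*pi/4)/2 on |0100>, -exp(I*pi/4)/2 on |0101>, and 0 on every other basis state. Key observation: the block from step 16 through step 17 cancels to the identity and can be dropped.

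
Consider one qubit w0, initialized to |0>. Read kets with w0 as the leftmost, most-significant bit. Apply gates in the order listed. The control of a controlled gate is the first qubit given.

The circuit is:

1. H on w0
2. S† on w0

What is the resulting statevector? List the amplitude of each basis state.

The final amplitudes are sqrt(2)/2 on |0>, -sqrt(2)*I/2 on |1>.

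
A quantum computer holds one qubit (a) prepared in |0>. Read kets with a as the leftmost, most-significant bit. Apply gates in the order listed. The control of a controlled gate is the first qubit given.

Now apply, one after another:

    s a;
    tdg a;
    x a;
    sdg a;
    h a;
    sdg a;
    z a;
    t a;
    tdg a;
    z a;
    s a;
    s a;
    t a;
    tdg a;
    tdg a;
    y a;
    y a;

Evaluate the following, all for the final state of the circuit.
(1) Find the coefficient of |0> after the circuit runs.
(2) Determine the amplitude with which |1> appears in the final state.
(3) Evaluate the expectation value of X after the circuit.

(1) The amplitude on |0> is -sqrt(2)*I/2.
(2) The amplitude on |1> is sqrt(2)*exp(3*I*pi/4)/2.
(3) The expectation value of X is -sqrt(2)/2.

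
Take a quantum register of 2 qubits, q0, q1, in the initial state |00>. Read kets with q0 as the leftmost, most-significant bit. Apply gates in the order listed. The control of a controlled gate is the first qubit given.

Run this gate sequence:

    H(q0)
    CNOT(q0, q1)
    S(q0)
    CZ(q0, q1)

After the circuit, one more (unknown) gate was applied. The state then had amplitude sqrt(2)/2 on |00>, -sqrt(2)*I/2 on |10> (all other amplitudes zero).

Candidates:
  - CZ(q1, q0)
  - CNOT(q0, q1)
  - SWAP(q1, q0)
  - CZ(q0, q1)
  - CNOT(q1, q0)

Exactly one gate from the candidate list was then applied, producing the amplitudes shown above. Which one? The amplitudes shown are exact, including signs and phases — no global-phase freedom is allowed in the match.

The unique candidate consistent with the amplitudes is CNOT(q0, q1).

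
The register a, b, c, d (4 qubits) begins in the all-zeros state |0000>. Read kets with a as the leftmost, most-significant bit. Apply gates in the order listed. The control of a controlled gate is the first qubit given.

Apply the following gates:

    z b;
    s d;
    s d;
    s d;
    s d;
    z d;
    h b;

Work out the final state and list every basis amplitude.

The final amplitudes are sqrt(2)/2 on |0000>, sqrt(2)/2 on |0100>, and 0 on every other basis state.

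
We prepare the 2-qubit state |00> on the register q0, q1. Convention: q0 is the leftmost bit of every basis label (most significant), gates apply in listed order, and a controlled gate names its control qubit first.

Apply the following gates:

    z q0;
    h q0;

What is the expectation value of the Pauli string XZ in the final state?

In the final state, XZ has expectation 1.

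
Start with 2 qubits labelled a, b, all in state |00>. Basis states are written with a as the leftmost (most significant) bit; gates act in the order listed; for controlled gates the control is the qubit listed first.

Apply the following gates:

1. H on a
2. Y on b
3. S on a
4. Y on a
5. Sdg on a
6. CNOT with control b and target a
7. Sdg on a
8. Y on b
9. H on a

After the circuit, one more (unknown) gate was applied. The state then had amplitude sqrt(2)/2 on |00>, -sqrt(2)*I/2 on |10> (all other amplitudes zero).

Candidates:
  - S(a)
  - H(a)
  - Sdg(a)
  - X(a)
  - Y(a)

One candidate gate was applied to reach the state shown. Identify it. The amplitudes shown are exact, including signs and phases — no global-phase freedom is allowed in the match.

It was H(a) that produced the state shown.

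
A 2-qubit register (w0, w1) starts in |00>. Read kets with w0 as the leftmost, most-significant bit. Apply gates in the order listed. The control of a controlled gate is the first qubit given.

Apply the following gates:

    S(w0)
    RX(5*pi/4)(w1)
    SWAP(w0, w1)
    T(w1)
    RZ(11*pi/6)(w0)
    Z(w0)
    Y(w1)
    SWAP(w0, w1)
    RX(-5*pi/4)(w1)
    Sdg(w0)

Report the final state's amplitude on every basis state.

After the circuit, the state carries amplitude 0 on |00>, 0 on |01>, (-2 + sqrt(2) - (sqrt(2) + 2)*exp(5*I*pi/6))*exp(I*pi/12)/4 on |10>, sqrt(2)*(exp(I*pi/3) + I)*exp(I*pi/12)/4 on |11>.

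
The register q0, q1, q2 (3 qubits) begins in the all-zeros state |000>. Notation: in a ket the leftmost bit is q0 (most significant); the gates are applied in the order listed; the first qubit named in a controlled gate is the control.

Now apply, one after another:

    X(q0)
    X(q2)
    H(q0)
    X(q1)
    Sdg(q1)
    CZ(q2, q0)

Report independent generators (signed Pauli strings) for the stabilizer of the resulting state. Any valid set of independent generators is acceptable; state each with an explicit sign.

The final state is stabilized by the group generated by +XII, -IZI, -IIZ; other independent generating sets are equally valid.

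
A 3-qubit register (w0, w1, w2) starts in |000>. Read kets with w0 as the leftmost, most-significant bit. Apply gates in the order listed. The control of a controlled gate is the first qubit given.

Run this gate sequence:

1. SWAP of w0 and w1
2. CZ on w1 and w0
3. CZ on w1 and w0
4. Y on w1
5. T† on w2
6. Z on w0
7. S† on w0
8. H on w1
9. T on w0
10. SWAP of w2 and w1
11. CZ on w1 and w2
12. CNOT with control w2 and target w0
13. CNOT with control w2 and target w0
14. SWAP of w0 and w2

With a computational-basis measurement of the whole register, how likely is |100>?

Outcome |100> occurs with probability 1/2. Key observation: the block from step 12 through step 13 cancels to the identity and can be dropped.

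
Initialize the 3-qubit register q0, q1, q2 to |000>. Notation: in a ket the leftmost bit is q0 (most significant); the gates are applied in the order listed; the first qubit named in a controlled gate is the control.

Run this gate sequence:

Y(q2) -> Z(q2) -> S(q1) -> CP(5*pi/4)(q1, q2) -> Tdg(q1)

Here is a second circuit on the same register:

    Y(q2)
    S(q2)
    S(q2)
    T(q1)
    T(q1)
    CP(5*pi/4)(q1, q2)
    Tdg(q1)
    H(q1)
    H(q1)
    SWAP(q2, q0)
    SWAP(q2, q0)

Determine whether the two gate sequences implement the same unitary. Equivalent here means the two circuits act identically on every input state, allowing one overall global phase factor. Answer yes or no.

Yes, they are equivalent — the unitaries differ by at most a global phase.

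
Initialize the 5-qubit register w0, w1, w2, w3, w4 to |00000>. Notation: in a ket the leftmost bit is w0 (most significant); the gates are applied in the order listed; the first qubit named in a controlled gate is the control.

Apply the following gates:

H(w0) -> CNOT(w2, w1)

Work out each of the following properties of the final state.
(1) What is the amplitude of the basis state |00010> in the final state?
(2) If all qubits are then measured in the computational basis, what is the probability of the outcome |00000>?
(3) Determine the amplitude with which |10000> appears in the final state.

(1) |00010> carries amplitude 0 in the final state.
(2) The probability of measuring |00000> is 1/2.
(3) |10000> carries amplitude sqrt(2)/2 in the final state.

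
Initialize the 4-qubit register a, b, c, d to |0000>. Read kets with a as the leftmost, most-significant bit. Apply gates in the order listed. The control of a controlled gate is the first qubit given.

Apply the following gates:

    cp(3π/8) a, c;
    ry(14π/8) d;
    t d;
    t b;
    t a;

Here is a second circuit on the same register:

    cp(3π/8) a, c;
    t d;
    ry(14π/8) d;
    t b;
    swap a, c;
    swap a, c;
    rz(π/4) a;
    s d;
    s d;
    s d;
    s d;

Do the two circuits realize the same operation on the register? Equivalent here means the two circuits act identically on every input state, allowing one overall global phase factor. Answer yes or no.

No, they are not equivalent — no single phase factor reconciles the two unitaries.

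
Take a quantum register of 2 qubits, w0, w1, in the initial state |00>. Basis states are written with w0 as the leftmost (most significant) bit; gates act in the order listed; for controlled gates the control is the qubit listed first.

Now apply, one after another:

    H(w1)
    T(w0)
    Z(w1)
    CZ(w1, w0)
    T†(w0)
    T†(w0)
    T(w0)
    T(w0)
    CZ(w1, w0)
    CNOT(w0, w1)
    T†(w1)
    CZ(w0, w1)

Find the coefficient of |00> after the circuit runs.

The final state's coefficient on |00> equals sqrt(2)/2.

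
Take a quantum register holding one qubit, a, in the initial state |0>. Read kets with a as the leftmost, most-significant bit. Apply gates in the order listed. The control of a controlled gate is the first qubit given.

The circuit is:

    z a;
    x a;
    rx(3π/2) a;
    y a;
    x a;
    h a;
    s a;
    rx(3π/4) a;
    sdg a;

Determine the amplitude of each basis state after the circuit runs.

The resulting statevector has amplitude sqrt(2 - sqrt(2))/4 + sqrt(sqrt(2) + 2)/4 - I*sqrt(sqrt(2) + 2)/4 + I*sqrt(2 - sqrt(2))/4 on |0>, -sqrt(sqrt(2) + 2)/4 + sqrt(2 - sqrt(2))/4 - I*sqrt(sqrt(2) + 2)/4 - I*sqrt(2 - sqrt(2))/4 on |1>.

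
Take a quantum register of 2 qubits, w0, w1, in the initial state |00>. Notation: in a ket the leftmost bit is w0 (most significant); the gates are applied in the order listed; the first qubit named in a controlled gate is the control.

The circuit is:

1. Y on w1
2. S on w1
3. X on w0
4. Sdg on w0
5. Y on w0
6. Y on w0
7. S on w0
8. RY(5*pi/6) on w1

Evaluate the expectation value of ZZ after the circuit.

In the final state, ZZ has expectation -sqrt(3)/2. Key observation: gates 4-7 undo each other exactly, leaving only the rest of the circuit to track.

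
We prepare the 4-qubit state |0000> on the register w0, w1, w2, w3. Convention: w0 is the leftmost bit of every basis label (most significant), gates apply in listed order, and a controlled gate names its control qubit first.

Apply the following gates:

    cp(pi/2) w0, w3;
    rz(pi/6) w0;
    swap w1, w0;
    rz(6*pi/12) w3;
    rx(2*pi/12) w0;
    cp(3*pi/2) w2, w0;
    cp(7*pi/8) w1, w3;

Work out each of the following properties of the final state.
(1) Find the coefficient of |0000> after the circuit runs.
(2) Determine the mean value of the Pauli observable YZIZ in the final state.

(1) |0000> carries amplitude (-sqrt(6) - sqrt(2))*exp(2*I*pi/3)/4 in the final state.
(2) The observable YZIZ averages to -1/2.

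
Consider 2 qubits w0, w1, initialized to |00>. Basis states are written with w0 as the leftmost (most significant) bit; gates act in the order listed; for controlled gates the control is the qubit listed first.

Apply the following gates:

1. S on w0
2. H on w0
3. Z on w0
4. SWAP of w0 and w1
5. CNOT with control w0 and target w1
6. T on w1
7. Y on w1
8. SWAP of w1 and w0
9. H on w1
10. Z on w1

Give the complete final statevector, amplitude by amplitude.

The resulting statevector has amplitude exp(3*I*pi/4)/2 on |00>, -exp(3*I*pi/4)/2 on |01>, I/2 on |10>, -I/2 on |11>.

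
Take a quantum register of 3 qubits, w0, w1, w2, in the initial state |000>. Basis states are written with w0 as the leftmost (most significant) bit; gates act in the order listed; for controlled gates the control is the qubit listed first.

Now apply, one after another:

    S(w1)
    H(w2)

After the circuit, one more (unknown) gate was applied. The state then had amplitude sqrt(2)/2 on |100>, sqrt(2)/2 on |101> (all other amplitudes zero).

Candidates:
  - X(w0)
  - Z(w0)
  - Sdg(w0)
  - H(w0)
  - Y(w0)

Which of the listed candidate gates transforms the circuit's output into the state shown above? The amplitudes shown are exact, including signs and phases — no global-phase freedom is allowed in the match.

The applied gate was X(w0).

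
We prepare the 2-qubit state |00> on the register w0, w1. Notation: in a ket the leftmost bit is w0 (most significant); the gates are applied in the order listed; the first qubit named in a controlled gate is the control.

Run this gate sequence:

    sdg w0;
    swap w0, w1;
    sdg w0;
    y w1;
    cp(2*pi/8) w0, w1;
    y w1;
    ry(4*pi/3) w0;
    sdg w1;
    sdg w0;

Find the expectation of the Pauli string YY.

The observable YY averages to 0.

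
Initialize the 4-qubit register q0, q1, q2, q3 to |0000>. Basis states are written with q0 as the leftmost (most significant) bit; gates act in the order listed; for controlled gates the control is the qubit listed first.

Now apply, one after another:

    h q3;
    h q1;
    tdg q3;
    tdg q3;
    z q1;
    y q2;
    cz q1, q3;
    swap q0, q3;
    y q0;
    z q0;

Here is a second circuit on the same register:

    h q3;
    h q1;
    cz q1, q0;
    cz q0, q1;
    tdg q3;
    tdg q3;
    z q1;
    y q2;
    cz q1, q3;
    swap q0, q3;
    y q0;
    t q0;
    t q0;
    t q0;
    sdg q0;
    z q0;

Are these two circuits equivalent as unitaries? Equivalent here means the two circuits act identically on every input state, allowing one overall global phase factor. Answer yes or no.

No — the two circuits implement different unitaries, even allowing a global phase.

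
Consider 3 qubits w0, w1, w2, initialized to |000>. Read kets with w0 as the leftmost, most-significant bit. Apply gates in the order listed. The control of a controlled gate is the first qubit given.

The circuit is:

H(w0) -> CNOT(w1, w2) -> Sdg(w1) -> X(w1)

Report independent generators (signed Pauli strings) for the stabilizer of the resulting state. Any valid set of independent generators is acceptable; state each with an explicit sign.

The stabilizer group can be generated by +XII, -IZI, +IIZ, among other valid generating sets.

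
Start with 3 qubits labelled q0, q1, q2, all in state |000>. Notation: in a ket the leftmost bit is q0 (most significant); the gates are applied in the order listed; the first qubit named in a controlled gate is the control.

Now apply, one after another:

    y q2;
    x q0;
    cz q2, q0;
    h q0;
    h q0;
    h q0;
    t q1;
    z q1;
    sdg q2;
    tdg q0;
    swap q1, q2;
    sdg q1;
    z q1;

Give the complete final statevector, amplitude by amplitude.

After the circuit, the state carries amplitude -sqrt(2)*I/2 on |010>, sqrt(2)*exp(I*pi/4)/2 on |110>, and 0 on every other basis state. Key observation: gates 4-5 undo each other exactly, leaving only the rest of the circuit to track.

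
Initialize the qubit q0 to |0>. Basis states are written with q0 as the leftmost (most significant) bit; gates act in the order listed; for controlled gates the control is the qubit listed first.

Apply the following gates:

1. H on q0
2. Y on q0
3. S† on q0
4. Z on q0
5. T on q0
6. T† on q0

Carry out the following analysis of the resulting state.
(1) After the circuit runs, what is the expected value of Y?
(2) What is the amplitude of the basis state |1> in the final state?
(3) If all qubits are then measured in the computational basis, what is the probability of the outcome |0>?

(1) In the final state, Y has expectation -1.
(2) The final state's coefficient on |1> equals -sqrt(2)/2.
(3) The probability of measuring |0> is 1/2.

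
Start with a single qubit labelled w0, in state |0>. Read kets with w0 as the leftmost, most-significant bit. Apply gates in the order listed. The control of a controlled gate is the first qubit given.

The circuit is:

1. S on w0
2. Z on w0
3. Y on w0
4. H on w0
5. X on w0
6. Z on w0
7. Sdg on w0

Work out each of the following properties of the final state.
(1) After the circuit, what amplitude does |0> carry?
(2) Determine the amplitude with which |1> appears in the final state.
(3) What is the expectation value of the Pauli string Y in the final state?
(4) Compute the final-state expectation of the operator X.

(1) The amplitude on |0> is -sqrt(2)*I/2.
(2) The final state's coefficient on |1> equals -sqrt(2)/2.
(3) In the final state, Y has expectation -1.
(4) In the final state, X has expectation 0.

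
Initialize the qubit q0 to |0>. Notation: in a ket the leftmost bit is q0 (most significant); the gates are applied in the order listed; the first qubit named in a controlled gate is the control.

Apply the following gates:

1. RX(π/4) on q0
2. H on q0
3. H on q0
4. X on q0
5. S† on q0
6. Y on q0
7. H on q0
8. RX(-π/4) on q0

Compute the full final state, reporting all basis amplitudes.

The resulting statevector has amplitude sqrt(2)*(-1 - I)/4 on |0>, -(1 - I)*(sqrt(2) + 2*I)/4 on |1>.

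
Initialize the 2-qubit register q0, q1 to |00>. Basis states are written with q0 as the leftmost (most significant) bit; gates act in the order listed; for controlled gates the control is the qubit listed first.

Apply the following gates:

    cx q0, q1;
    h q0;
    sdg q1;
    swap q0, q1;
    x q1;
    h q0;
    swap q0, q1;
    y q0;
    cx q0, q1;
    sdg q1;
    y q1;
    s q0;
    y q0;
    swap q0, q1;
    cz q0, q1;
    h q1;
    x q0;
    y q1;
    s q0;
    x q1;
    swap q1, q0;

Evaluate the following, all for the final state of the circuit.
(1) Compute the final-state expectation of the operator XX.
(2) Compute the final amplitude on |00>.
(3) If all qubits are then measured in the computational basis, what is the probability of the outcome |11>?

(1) The expectation value of XX is 1.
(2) The amplitude on |00> is sqrt(2)*(1 - I)/4.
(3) The probability of measuring |11> is 1/4.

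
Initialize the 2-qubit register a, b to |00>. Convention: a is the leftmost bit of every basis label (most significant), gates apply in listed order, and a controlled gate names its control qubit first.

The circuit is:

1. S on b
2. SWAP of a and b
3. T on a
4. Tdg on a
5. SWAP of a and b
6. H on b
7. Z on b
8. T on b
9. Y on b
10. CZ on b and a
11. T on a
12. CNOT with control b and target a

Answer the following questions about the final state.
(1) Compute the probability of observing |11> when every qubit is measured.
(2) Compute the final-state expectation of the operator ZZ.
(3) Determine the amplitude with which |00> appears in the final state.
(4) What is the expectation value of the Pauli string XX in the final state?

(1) The probability of measuring |11> is 1/2.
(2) The observable ZZ averages to 1.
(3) The final state's coefficient on |00> equals sqrt(2)*exp(3*I*pi/4)/2.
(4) The observable XX averages to sqrt(2)/2.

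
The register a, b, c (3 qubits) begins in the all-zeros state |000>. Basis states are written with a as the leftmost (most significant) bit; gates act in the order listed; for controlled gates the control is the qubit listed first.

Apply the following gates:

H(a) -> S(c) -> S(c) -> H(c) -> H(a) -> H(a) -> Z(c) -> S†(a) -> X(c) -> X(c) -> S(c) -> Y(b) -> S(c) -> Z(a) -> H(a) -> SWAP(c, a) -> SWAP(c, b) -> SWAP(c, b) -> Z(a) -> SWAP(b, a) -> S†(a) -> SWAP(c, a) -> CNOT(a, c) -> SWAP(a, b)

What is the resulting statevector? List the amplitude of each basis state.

The final amplitudes are 0 on |000>, sqrt(2)*(1 + I)/4 on |001>, sqrt(2)*(1 - I)/4 on |010>, 0 on |011>, 0 on |100>, sqrt(2)*(-1 - I)/4 on |101>, sqrt(2)*(-1 + I)/4 on |110>, 0 on |111>.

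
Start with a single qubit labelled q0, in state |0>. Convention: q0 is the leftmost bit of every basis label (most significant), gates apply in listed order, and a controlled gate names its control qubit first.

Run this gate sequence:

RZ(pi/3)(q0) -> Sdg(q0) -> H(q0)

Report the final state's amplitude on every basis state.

The final amplitudes are -sqrt(2)*exp(5*I*pi/6)/2 on |0>, -sqrt(2)*exp(5*I*pi/6)/2 on |1>.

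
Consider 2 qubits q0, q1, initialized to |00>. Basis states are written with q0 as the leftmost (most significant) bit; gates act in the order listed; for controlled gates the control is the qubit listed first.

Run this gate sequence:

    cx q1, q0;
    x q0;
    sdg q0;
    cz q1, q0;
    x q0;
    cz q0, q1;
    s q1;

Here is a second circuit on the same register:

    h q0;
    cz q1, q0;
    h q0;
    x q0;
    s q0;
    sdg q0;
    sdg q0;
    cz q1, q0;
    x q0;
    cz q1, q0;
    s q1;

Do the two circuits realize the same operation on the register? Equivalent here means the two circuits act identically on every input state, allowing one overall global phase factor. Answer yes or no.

Yes, they are equivalent — the unitaries differ by at most a global phase.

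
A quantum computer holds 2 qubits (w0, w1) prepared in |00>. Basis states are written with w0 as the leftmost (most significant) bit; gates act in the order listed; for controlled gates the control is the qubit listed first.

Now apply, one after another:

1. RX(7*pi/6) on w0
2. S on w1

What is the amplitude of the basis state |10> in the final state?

The final state's coefficient on |10> equals I*(-sqrt(6) - sqrt(2))/4.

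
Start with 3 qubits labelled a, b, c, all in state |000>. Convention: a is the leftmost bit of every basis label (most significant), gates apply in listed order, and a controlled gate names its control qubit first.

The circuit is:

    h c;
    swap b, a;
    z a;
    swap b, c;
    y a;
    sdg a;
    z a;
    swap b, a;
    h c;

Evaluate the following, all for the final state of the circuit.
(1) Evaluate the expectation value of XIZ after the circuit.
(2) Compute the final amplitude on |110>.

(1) In the final state, XIZ has expectation 0.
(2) The final state's coefficient on |110> equals -1/2.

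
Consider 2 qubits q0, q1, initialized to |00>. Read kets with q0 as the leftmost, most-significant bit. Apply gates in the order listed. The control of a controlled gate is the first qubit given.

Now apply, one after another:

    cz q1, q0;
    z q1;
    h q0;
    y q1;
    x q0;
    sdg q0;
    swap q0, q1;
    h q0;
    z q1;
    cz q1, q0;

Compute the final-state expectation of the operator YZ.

In the final state, YZ has expectation 0.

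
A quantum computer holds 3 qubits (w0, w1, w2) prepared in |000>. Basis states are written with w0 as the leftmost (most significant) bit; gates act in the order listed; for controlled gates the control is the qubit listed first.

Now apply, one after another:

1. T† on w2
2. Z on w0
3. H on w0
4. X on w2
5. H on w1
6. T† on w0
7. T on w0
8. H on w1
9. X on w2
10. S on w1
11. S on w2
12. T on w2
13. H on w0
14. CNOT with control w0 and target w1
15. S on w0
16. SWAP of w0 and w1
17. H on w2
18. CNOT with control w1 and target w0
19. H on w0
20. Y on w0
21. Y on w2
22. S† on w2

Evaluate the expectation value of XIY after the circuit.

The observable XIY averages to -1.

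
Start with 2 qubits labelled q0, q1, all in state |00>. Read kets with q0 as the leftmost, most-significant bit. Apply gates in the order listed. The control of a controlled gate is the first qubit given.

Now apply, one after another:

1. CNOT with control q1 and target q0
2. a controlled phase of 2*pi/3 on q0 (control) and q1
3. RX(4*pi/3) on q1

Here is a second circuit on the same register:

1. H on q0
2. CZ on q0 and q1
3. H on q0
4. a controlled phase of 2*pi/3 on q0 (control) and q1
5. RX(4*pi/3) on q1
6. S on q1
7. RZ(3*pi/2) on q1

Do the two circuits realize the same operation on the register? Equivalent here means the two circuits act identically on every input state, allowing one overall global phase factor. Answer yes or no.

Yes — the two circuits implement the same unitary up to a global phase.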